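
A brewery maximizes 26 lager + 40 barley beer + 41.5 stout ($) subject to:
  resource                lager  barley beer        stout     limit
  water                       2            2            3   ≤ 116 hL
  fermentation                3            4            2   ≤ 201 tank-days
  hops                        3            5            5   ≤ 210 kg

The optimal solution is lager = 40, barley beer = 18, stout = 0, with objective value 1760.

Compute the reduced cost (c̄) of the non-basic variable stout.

Check each constraint at x*: water 116/116 (tight); fermentation 192/201 (slack 9); hops 210/210 (tight).
Slack constraints have shadow price 0 (complementary slackness).
From A_Bᵀ y = c: 2·y_water + 3·y_hops = 26; 2·y_water + 5·y_hops = 40.
This yields shadow prices y_water = 2.5, y_hops = 7.
Reduced cost of stout: c₃ − yᵀa₃ = 41.5 − (2.5·3 + 7·5) = 41.5 − 42.5 = -1.

-1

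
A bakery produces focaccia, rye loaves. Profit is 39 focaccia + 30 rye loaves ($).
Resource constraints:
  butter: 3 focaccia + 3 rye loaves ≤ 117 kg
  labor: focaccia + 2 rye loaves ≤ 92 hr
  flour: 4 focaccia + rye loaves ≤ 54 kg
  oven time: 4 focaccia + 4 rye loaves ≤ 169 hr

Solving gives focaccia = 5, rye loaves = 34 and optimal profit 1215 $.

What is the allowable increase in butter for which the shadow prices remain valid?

Binding constraints: butter, flour. The basis is B = [[3,3],[4,1]] with det -9.
Per unit increase in butter, x* moves by d = (-0.1111, 0.4444).
The basis stays optimal until oven time becomes binding; allowable increase = 9.75 kg.

9.75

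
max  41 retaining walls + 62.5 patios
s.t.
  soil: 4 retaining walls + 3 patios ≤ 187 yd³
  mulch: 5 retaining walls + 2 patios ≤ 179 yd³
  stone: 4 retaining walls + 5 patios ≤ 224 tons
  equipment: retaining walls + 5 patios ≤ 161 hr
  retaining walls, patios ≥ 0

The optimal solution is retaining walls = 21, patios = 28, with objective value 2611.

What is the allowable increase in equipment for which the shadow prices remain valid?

Binding constraints: stone, equipment. The basis is B = [[4,5],[1,5]] with det 15.
Per unit increase in equipment, x* moves by d = (-0.3333, 0.2667).
The basis stays optimal until retaining walls reaches 0; allowable increase = 63 hr.

63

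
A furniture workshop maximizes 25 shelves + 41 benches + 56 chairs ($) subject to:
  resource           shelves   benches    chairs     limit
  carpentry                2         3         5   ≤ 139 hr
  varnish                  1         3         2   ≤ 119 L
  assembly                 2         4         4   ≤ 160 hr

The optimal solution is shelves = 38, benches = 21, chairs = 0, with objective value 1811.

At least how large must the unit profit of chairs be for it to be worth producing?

At the optimum: carpentry uses 139 of 139 (binding); varnish uses 101 of 119 (slack = 18); assembly uses 160 of 160 (binding).
Since varnish is not tight, its dual is 0.
The binding rows give the dual system: 2·y_carpentry + 2·y_assembly = 25 and 3·y_carpentry + 4·y_assembly = 41.
Solving: y_carpentry = 9, y_assembly = 3.5.
chairs enters the basis when its profit ≥ yᵀa₃ = 9·5 + 3.5·4 = 59.

59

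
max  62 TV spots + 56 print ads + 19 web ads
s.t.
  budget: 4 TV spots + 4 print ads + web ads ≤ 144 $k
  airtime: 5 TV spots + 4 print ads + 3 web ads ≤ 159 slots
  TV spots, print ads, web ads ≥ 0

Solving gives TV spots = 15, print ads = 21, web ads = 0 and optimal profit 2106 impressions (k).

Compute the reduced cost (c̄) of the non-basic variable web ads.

Both budget and airtime are binding at x*.
From A_Bᵀ y = c: 4·y_budget + 5·y_airtime = 62; 4·y_budget + 4·y_airtime = 56.
Solving: y_budget = 8, y_airtime = 6.
Reduced cost of web ads: c₃ − yᵀa₃ = 19 − (8·1 + 6·3) = 19 − 26 = -7.

-7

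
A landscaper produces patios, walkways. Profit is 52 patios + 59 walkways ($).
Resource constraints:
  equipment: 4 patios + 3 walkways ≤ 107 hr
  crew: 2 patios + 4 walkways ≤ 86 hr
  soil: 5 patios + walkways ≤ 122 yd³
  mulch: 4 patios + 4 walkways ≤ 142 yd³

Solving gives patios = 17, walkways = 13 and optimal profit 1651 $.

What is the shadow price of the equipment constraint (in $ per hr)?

At the optimum: equipment uses 107 of 107 (binding); crew uses 86 of 86 (binding); soil uses 98 of 122 (slack = 24); mulch uses 120 of 142 (slack = 22).
By complementary slackness, y = 0 for the non-binding constraints.
The binding rows give the dual system: 4·y_equipment + 2·y_crew = 52 and 3·y_equipment + 4·y_crew = 59.
→ y_equipment = 9 and y_crew = 8.
Shadow price of equipment = 9.

9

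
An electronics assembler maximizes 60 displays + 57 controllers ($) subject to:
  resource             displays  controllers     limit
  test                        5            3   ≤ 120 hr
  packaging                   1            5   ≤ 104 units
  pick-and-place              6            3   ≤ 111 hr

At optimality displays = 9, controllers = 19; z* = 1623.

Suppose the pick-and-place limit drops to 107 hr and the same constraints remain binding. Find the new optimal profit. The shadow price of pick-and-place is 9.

1587

Δb = -4, so new z* = 1623 + (9)·(-4) = 1623 − 36 = 1587.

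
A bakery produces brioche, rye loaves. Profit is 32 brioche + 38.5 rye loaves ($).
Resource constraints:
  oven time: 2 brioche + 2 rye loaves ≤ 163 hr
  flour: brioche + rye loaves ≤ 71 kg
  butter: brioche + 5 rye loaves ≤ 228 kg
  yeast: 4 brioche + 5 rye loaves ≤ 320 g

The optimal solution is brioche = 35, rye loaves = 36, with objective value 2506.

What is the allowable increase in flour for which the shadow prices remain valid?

9

Binding constraints: flour, yeast. The basis is B = [[1,1],[4,5]] with det 1.
Per unit increase in flour, x* moves by d = (5, -4).
The basis stays optimal until rye loaves reaches 0; allowable increase = 9 kg.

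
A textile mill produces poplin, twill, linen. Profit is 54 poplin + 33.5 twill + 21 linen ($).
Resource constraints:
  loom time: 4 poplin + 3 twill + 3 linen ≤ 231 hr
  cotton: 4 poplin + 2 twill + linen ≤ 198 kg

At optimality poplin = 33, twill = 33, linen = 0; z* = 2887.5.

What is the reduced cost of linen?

-5.5

Check each constraint at x*: loom time 231/231 (tight); cotton 198/198 (tight).
Dual feasibility on the basic columns requires 4·y_loom time + 4·y_cotton = 54, 3·y_loom time + 2·y_cotton = 33.5.
→ y_loom time = 6.5 and y_cotton = 7.
Reduced cost of linen: c₃ − yᵀa₃ = 21 − (6.5·3 + 7·1) = 21 − 26.5 = -5.5.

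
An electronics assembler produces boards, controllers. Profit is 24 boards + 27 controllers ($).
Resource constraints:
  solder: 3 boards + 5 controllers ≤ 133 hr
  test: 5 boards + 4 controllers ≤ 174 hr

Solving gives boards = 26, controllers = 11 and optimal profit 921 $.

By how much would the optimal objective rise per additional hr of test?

Check each constraint at x*: solder 133/133 (tight); test 174/174 (tight).
Dual feasibility on the basic columns requires 3·y_solder + 5·y_test = 24, 5·y_solder + 4·y_test = 27.
This yields shadow prices y_solder = 3, y_test = 3.
Shadow price of test = 3.

3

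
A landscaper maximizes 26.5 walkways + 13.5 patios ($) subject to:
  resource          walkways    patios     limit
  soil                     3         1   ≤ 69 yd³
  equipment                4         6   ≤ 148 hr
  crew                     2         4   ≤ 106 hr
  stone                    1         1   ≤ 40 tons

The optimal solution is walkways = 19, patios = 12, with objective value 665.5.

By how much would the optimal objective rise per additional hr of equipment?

1

Binding: soil and equipment. Non-binding: crew (20 unused), stone (9 unused).
By complementary slackness, y = 0 for the non-binding constraints.
From A_Bᵀ y = c: 3·y_soil + 4·y_equipment = 26.5; 1·y_soil + 6·y_equipment = 13.5.
→ y_soil = 7.5 and y_equipment = 1.
Shadow price of equipment = 1.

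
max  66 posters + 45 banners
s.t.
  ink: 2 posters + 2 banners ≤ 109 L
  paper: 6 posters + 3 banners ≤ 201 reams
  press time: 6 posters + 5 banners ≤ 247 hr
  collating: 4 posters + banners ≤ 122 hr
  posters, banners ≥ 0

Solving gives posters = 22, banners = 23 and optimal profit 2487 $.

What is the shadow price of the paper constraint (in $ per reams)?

Check each constraint at x*: ink 90/109 (slack 19); paper 201/201 (tight); press time 247/247 (tight); collating 111/122 (slack 11).
By complementary slackness, y = 0 for the non-binding constraints.
From A_Bᵀ y = c: 6·y_paper + 6·y_press time = 66; 3·y_paper + 5·y_press time = 45.
Solving: y_paper = 5, y_press time = 6.
Shadow price of paper = 5.

5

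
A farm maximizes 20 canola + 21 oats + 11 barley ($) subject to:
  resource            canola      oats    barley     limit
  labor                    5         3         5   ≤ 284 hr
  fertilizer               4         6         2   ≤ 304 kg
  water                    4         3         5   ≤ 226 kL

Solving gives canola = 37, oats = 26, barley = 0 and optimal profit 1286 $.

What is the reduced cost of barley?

At the optimum: labor uses 263 of 284 (slack = 21); fertilizer uses 304 of 304 (binding); water uses 226 of 226 (binding).
By complementary slackness, y = 0 for the non-binding constraint.
From A_Bᵀ y = c: 4·y_fertilizer + 4·y_water = 20; 6·y_fertilizer + 3·y_water = 21.
This yields shadow prices y_fertilizer = 2, y_water = 3.
Reduced cost of barley: c₃ − yᵀa₃ = 11 − (2·2 + 3·5) = 11 − 19 = -8.

-8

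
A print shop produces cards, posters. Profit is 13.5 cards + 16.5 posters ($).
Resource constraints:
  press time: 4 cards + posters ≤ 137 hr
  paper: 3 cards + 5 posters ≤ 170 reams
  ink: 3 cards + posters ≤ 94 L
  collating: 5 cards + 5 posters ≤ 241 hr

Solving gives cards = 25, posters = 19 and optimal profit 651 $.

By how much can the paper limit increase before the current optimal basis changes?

25.2

Binding constraints: paper, ink. The basis is B = [[3,5],[3,1]] with det -12.
Per unit increase in paper, x* moves by d = (-0.0833, 0.25).
The basis stays optimal until collating becomes binding; allowable increase = 25.2 reams.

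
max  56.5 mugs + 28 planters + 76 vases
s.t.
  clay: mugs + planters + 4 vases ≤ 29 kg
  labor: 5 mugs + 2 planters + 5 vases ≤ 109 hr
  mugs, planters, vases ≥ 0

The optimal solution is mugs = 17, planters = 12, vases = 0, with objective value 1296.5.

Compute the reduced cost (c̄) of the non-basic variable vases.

Both clay and labor are binding at x*.
The binding rows give the dual system: 1·y_clay + 5·y_labor = 56.5 and 1·y_clay + 2·y_labor = 28.
Solving: y_clay = 9, y_labor = 9.5.
Reduced cost of vases: c₃ − yᵀa₃ = 76 − (9·4 + 9.5·5) = 76 − 83.5 = -7.5.

-7.5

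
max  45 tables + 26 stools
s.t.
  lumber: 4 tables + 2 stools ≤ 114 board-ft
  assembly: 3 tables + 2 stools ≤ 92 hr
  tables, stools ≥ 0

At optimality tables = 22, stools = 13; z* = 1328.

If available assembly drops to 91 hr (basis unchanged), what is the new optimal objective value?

Both lumber and assembly are binding at x*.
Dual feasibility on the basic columns requires 4·y_lumber + 3·y_assembly = 45, 2·y_lumber + 2·y_assembly = 26.
→ y_lumber = 6 and y_assembly = 7.
Δz = y_assembly·Δb = 7 × (-1) = -7, so new z* = 1328 − 7 = 1321.

1321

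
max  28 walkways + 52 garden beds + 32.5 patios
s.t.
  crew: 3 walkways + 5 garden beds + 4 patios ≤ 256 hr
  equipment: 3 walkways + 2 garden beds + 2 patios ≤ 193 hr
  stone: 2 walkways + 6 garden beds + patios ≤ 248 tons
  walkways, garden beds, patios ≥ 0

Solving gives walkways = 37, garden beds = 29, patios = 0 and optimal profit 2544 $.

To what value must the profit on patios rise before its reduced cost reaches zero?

34

Binding: crew and stone. Non-binding: equipment (24 unused).
Slack constraints have shadow price 0 (complementary slackness).
Dual feasibility on the basic columns requires 3·y_crew + 2·y_stone = 28, 5·y_crew + 6·y_stone = 52.
→ y_crew = 8 and y_stone = 2.
patios enters the basis when its profit ≥ yᵀa₃ = 8·4 + 2·1 = 34.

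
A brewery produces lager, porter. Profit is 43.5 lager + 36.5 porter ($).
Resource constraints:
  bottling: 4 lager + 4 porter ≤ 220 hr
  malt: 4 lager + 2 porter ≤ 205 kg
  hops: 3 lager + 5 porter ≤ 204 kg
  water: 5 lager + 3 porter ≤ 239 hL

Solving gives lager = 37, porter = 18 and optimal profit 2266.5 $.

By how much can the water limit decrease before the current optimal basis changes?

Binding constraints: bottling, water. The basis is B = [[4,4],[5,3]] with det -8.
Per unit decrease in water, x* moves by d = (-0.5, 0.5).
The basis stays optimal until hops becomes binding; allowable decrease = 3 hL.

3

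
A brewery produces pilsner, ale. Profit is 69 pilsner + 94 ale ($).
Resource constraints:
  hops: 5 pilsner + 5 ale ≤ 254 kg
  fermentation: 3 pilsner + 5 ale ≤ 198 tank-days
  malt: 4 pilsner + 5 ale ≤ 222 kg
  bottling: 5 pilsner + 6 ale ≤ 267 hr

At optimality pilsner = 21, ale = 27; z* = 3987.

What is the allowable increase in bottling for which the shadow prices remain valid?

Binding constraints: fermentation, bottling. The basis is B = [[3,5],[5,6]] with det -7.
Per unit increase in bottling, x* moves by d = (0.7143, -0.4286).
The basis stays optimal until malt becomes binding; allowable increase = 4.2 hr.

4.2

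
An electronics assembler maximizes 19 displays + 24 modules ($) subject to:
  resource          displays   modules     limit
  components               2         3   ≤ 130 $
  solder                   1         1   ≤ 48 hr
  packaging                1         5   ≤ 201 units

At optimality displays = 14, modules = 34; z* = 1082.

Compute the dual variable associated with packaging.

Check each constraint at x*: components 130/130 (tight); solder 48/48 (tight); packaging 184/201 (slack 17).
Slack constraints have shadow price 0 (complementary slackness).
From A_Bᵀ y = c: 2·y_components + 1·y_solder = 19; 3·y_components + 1·y_solder = 24.
→ y_components = 5 and y_solder = 9.
Shadow price of packaging = 0.

0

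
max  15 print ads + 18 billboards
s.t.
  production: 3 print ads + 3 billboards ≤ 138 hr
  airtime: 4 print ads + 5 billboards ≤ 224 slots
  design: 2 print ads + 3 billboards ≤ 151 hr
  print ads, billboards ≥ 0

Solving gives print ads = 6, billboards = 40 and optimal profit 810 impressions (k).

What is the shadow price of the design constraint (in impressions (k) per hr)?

Binding: production and airtime. Non-binding: design (19 unused).
By complementary slackness, y = 0 for the non-binding constraint.
The binding rows give the dual system: 3·y_production + 4·y_airtime = 15 and 3·y_production + 5·y_airtime = 18.
This yields shadow prices y_production = 1, y_airtime = 3.
Shadow price of design = 0.

0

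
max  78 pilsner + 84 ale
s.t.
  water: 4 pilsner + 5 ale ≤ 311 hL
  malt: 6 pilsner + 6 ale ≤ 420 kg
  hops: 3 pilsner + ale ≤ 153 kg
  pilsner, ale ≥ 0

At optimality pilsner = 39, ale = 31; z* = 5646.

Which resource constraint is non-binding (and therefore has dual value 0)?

hops

water: 311/311 (binding)
malt: 420/420 (binding)
hops: 148/153 (slack 5)
By complementary slackness, a constraint with positive slack has shadow price 0 → hops.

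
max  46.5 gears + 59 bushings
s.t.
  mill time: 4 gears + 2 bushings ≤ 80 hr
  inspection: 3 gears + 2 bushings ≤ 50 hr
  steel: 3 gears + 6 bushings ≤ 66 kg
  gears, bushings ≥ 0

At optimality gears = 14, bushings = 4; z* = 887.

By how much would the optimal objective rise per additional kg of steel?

7

At the optimum: mill time uses 64 of 80 (slack = 16); inspection uses 50 of 50 (binding); steel uses 66 of 66 (binding).
Slack constraints have shadow price 0 (complementary slackness).
Dual feasibility on the basic columns requires 3·y_inspection + 3·y_steel = 46.5, 2·y_inspection + 6·y_steel = 59.
→ y_inspection = 8.5 and y_steel = 7.
Shadow price of steel = 7.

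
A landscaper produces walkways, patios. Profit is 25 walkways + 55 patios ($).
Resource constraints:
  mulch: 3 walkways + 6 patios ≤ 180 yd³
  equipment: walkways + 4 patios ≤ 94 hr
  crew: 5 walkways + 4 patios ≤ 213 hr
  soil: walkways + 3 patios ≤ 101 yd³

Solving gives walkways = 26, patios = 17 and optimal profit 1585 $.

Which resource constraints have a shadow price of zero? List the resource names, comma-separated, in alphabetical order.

crew, soil

mulch: 180/180 (binding)
equipment: 94/94 (binding)
crew: 198/213 (slack 15)
soil: 77/101 (slack 24)
By complementary slackness, a constraint with positive slack has shadow price 0 → crew, soil.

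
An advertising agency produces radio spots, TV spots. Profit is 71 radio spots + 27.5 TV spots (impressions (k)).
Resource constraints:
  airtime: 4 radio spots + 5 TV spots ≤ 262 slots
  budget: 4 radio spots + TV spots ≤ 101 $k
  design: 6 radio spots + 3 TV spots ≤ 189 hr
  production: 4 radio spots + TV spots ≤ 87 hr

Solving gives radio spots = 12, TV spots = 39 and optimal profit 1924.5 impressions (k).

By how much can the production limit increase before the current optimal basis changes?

14

Binding constraints: design, production. The basis is B = [[6,3],[4,1]] with det -6.
Per unit increase in production, x* moves by d = (0.5, -1).
The basis stays optimal until budget becomes binding; allowable increase = 14 hr.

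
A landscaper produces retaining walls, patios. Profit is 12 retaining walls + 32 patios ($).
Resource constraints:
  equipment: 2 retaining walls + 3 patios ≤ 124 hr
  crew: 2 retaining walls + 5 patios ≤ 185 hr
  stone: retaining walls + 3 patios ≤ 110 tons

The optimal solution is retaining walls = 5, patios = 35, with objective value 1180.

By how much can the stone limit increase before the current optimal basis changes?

Binding constraints: crew, stone. The basis is B = [[2,5],[1,3]] with det 1.
Per unit increase in stone, x* moves by d = (-5, 2).
The basis stays optimal until retaining walls reaches 0; allowable increase = 1 tons.

1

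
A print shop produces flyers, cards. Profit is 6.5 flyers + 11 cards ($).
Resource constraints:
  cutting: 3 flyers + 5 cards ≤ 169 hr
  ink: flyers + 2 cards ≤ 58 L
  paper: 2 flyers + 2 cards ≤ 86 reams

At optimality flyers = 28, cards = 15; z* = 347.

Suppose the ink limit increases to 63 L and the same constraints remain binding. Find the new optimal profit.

At the optimum: cutting uses 159 of 169 (slack = 10); ink uses 58 of 58 (binding); paper uses 86 of 86 (binding).
By complementary slackness, y = 0 for the non-binding constraint.
From A_Bᵀ y = c: 1·y_ink + 2·y_paper = 6.5; 2·y_ink + 2·y_paper = 11.
This yields shadow prices y_ink = 4.5, y_paper = 1.
Δz = y_ink·Δb = 4.5 × (5) = 22.5, so new z* = 347 + 22.5 = 369.5.

369.5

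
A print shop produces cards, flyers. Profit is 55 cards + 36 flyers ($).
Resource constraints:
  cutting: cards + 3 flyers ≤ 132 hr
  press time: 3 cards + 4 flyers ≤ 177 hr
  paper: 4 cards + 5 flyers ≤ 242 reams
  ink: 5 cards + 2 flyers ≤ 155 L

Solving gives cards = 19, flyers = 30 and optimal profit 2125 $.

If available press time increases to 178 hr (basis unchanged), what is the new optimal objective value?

2130

Check each constraint at x*: cutting 109/132 (slack 23); press time 177/177 (tight); paper 226/242 (slack 16); ink 155/155 (tight).
By complementary slackness, y = 0 for the non-binding constraints.
From A_Bᵀ y = c: 3·y_press time + 5·y_ink = 55; 4·y_press time + 2·y_ink = 36.
This yields shadow prices y_press time = 5, y_ink = 8.
Δz = y_press time·Δb = 5 × (1) = 5, so new z* = 2125 + 5 = 2130.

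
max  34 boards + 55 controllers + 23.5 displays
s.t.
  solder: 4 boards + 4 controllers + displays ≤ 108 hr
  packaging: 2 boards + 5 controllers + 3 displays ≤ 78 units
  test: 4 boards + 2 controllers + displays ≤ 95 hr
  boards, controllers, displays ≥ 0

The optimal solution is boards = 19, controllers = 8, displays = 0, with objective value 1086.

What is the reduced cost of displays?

Check each constraint at x*: solder 108/108 (tight); packaging 78/78 (tight); test 92/95 (slack 3).
Slack constraints have shadow price 0 (complementary slackness).
The binding rows give the dual system: 4·y_solder + 2·y_packaging = 34 and 4·y_solder + 5·y_packaging = 55.
Solving: y_solder = 5, y_packaging = 7.
Reduced cost of displays: c₃ − yᵀa₃ = 23.5 − (5·1 + 7·3) = 23.5 − 26 = -2.5.

-2.5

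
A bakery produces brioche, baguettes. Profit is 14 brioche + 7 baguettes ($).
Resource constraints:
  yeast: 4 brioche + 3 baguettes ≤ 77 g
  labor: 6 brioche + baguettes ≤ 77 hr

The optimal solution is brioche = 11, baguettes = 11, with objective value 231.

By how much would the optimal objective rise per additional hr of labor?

1

At the optimum: yeast uses 77 of 77 (binding); labor uses 77 of 77 (binding).
Dual feasibility on the basic columns requires 4·y_yeast + 6·y_labor = 14, 3·y_yeast + 1·y_labor = 7.
→ y_yeast = 2 and y_labor = 1.
Shadow price of labor = 1.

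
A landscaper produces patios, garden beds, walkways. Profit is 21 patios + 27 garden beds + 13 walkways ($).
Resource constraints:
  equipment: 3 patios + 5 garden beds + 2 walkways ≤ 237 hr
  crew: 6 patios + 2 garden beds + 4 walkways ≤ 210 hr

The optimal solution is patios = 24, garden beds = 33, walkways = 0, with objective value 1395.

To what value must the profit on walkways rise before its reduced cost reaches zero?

Both equipment and crew are binding at x*.
The binding rows give the dual system: 3·y_equipment + 6·y_crew = 21 and 5·y_equipment + 2·y_crew = 27.
→ y_equipment = 5 and y_crew = 1.
walkways enters the basis when its profit ≥ yᵀa₃ = 5·2 + 1·4 = 14.

14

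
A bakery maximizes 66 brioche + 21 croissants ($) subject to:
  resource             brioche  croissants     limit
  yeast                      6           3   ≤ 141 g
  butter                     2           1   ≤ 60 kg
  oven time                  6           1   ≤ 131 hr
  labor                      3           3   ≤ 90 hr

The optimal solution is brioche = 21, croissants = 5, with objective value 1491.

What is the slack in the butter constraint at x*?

13

butter used = 2·21 + 1·5 = 47; slack = 60 − 47 = 13.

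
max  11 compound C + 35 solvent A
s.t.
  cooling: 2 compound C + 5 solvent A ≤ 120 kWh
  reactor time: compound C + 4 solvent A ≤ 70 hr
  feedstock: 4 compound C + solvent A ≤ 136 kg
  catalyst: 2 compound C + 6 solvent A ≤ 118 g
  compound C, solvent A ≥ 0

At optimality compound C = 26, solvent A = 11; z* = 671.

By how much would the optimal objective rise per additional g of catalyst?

4.5

Binding: reactor time and catalyst. Non-binding: cooling (13 unused), feedstock (21 unused).
Since cooling, feedstock are not tight, their duals are 0.
From A_Bᵀ y = c: 1·y_reactor time + 2·y_catalyst = 11; 4·y_reactor time + 6·y_catalyst = 35.
This yields shadow prices y_reactor time = 2, y_catalyst = 4.5.
Shadow price of catalyst = 4.5.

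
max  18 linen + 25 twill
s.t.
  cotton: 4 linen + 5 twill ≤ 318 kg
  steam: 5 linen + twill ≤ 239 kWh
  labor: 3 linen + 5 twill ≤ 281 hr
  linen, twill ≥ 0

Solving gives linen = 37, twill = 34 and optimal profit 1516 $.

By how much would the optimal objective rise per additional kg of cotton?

3

Binding: cotton and labor. Non-binding: steam (20 unused).
Slack constraints have shadow price 0 (complementary slackness).
From A_Bᵀ y = c: 4·y_cotton + 3·y_labor = 18; 5·y_cotton + 5·y_labor = 25.
Solving: y_cotton = 3, y_labor = 2.
Shadow price of cotton = 3.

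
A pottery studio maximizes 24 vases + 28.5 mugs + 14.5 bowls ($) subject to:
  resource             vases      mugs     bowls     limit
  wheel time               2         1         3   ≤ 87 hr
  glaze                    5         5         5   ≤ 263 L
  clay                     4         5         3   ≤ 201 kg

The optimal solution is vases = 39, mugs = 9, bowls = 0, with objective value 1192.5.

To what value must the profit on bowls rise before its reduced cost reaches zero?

19.5

Binding: wheel time and clay. Non-binding: glaze (23 unused).
Since glaze is not tight, its dual is 0.
The binding rows give the dual system: 2·y_wheel time + 4·y_clay = 24 and 1·y_wheel time + 5·y_clay = 28.5.
→ y_wheel time = 1 and y_clay = 5.5.
bowls enters the basis when its profit ≥ yᵀa₃ = 1·3 + 5.5·3 = 19.5.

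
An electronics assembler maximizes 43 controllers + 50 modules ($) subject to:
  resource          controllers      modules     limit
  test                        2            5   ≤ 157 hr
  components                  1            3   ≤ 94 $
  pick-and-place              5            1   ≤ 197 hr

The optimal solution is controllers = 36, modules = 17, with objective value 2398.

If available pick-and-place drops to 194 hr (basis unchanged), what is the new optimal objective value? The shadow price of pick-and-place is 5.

Δb = -3, so new z* = 2398 + (5)·(-3) = 2398 − 15 = 2383.

2383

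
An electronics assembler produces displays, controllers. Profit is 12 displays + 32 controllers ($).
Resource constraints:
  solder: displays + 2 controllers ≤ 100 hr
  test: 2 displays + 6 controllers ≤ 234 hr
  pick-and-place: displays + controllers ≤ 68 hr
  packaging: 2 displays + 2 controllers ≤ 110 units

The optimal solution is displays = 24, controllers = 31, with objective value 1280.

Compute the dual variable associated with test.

At the optimum: solder uses 86 of 100 (slack = 14); test uses 234 of 234 (binding); pick-and-place uses 55 of 68 (slack = 13); packaging uses 110 of 110 (binding).
Since solder, pick-and-place are not tight, their duals are 0.
From A_Bᵀ y = c: 2·y_test + 2·y_packaging = 12; 6·y_test + 2·y_packaging = 32.
This yields shadow prices y_test = 5, y_packaging = 1.
Shadow price of test = 5.

5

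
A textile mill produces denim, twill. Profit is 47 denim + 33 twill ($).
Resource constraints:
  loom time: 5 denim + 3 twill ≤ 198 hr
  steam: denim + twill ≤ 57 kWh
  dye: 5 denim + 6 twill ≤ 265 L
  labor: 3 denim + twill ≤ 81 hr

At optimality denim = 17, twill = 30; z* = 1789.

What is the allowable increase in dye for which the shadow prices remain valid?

65

Binding constraints: dye, labor. The basis is B = [[5,6],[3,1]] with det -13.
Per unit increase in dye, x* moves by d = (-0.0769, 0.2308).
The basis stays optimal until steam becomes binding; allowable increase = 65 L.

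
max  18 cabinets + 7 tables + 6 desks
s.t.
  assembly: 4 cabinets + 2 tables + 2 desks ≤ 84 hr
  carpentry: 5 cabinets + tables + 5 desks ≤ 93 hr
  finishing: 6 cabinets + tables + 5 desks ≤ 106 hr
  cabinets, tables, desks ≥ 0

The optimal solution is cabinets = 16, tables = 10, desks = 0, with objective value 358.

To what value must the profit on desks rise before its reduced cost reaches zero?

Binding: assembly and finishing. Non-binding: carpentry (3 unused).
By complementary slackness, y = 0 for the non-binding constraint.
From A_Bᵀ y = c: 4·y_assembly + 6·y_finishing = 18; 2·y_assembly + 1·y_finishing = 7.
This yields shadow prices y_assembly = 3, y_finishing = 1.
desks enters the basis when its profit ≥ yᵀa₃ = 3·2 + 1·5 = 11.

11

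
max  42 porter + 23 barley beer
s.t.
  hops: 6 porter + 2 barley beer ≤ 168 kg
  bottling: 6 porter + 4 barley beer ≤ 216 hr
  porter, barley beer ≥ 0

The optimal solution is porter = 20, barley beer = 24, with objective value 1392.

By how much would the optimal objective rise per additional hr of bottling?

4.5

Both hops and bottling are binding at x*.
Dual feasibility on the basic columns requires 6·y_hops + 6·y_bottling = 42, 2·y_hops + 4·y_bottling = 23.
→ y_hops = 2.5 and y_bottling = 4.5.
Shadow price of bottling = 4.5.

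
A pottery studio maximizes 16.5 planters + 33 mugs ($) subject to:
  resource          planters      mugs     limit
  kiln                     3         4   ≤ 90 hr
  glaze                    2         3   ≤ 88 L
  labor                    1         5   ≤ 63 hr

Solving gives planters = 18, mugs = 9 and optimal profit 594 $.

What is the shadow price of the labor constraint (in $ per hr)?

3

At the optimum: kiln uses 90 of 90 (binding); glaze uses 63 of 88 (slack = 25); labor uses 63 of 63 (binding).
Slack constraints have shadow price 0 (complementary slackness).
From A_Bᵀ y = c: 3·y_kiln + 1·y_labor = 16.5; 4·y_kiln + 5·y_labor = 33.
→ y_kiln = 4.5 and y_labor = 3.
Shadow price of labor = 3.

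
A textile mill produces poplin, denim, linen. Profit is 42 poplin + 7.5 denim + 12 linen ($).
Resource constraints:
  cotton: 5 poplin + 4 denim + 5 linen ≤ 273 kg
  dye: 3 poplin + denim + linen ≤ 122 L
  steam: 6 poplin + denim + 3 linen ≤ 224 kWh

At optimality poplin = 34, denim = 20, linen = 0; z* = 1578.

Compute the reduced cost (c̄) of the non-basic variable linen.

-8.5

Check each constraint at x*: cotton 250/273 (slack 23); dye 122/122 (tight); steam 224/224 (tight).
Since cotton is not tight, its dual is 0.
The binding rows give the dual system: 3·y_dye + 6·y_steam = 42 and 1·y_dye + 1·y_steam = 7.5.
This yields shadow prices y_dye = 1, y_steam = 6.5.
Reduced cost of linen: c₃ − yᵀa₃ = 12 − (1·1 + 6.5·3) = 12 − 20.5 = -8.5.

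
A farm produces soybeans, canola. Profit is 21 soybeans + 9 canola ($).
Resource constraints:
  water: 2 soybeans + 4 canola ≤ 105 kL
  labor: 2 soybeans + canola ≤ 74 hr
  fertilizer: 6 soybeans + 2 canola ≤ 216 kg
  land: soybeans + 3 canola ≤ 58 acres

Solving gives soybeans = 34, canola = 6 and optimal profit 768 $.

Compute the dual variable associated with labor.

6

Binding: labor and fertilizer. Non-binding: water (13 unused), land (6 unused).
By complementary slackness, y = 0 for the non-binding constraints.
From A_Bᵀ y = c: 2·y_labor + 6·y_fertilizer = 21; 1·y_labor + 2·y_fertilizer = 9.
→ y_labor = 6 and y_fertilizer = 1.5.
Shadow price of labor = 6.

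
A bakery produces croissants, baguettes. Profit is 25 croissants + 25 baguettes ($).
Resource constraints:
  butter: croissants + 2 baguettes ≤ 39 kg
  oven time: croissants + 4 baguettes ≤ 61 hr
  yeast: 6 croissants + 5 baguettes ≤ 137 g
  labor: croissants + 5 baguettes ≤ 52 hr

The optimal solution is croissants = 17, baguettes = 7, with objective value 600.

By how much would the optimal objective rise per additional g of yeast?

4

Binding: yeast and labor. Non-binding: butter (8 unused), oven time (16 unused).
By complementary slackness, y = 0 for the non-binding constraints.
From A_Bᵀ y = c: 6·y_yeast + 1·y_labor = 25; 5·y_yeast + 5·y_labor = 25.
→ y_yeast = 4 and y_labor = 1.
Shadow price of yeast = 4.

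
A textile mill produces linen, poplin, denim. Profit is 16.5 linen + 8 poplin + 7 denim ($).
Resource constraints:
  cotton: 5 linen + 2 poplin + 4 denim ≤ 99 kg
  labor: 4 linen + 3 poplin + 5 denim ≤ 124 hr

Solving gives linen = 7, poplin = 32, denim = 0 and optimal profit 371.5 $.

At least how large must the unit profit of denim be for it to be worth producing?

15

Check each constraint at x*: cotton 99/99 (tight); labor 124/124 (tight).
Dual feasibility on the basic columns requires 5·y_cotton + 4·y_labor = 16.5, 2·y_cotton + 3·y_labor = 8.
This yields shadow prices y_cotton = 2.5, y_labor = 1.
denim enters the basis when its profit ≥ yᵀa₃ = 2.5·4 + 1·5 = 15.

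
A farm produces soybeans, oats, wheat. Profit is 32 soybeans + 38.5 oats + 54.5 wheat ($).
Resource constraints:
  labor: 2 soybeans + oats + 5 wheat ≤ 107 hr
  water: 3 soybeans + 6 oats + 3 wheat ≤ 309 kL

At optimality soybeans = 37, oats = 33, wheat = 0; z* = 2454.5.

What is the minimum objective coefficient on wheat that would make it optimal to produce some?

57.5

Check each constraint at x*: labor 107/107 (tight); water 309/309 (tight).
Dual feasibility on the basic columns requires 2·y_labor + 3·y_water = 32, 1·y_labor + 6·y_water = 38.5.
→ y_labor = 8.5 and y_water = 5.
wheat enters the basis when its profit ≥ yᵀa₃ = 8.5·5 + 5·3 = 57.5.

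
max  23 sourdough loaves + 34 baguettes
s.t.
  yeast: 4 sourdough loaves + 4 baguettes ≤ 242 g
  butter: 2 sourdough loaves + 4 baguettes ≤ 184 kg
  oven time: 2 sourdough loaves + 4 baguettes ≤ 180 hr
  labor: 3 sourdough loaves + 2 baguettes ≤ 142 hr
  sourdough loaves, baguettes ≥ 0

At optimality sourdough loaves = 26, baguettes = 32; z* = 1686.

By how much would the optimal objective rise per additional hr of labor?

Binding: oven time and labor. Non-binding: yeast (10 unused), butter (4 unused).
Since yeast, butter are not tight, their duals are 0.
Dual feasibility on the basic columns requires 2·y_oven time + 3·y_labor = 23, 4·y_oven time + 2·y_labor = 34.
Solving: y_oven time = 7, y_labor = 3.
Shadow price of labor = 3.

3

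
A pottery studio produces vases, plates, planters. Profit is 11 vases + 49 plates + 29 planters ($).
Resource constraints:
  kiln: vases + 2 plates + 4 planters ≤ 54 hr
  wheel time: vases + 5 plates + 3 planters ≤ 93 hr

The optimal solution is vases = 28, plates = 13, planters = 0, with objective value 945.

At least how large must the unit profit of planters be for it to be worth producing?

35

Both kiln and wheel time are binding at x*.
From A_Bᵀ y = c: 1·y_kiln + 1·y_wheel time = 11; 2·y_kiln + 5·y_wheel time = 49.
→ y_kiln = 2 and y_wheel time = 9.
planters enters the basis when its profit ≥ yᵀa₃ = 2·4 + 9·3 = 35.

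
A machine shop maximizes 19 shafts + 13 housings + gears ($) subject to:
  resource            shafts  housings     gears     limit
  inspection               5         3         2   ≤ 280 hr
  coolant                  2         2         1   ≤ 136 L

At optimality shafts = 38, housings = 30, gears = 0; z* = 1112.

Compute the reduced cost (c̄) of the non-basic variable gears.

At the optimum: inspection uses 280 of 280 (binding); coolant uses 136 of 136 (binding).
From A_Bᵀ y = c: 5·y_inspection + 2·y_coolant = 19; 3·y_inspection + 2·y_coolant = 13.
Solving: y_inspection = 3, y_coolant = 2.
Reduced cost of gears: c₃ − yᵀa₃ = 1 − (3·2 + 2·1) = 1 − 8 = -7.

-7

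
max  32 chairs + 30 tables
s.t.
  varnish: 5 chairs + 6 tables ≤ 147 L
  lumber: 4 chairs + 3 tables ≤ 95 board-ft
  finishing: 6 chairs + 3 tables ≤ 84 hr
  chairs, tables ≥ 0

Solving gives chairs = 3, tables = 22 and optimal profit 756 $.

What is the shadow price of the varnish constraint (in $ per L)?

4

Binding: varnish and finishing. Non-binding: lumber (17 unused).
Slack constraints have shadow price 0 (complementary slackness).
The binding rows give the dual system: 5·y_varnish + 6·y_finishing = 32 and 6·y_varnish + 3·y_finishing = 30.
This yields shadow prices y_varnish = 4, y_finishing = 2.
Shadow price of varnish = 4.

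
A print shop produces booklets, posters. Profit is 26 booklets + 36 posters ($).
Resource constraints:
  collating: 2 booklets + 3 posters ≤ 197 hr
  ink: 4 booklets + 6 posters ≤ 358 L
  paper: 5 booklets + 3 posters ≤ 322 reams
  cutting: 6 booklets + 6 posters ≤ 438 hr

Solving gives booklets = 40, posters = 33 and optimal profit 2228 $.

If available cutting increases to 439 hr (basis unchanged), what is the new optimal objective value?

Check each constraint at x*: collating 179/197 (slack 18); ink 358/358 (tight); paper 299/322 (slack 23); cutting 438/438 (tight).
By complementary slackness, y = 0 for the non-binding constraints.
Dual feasibility on the basic columns requires 4·y_ink + 6·y_cutting = 26, 6·y_ink + 6·y_cutting = 36.
Solving: y_ink = 5, y_cutting = 1.
Δz = y_cutting·Δb = 1 × (1) = 1, so new z* = 2228 + 1 = 2229.

2229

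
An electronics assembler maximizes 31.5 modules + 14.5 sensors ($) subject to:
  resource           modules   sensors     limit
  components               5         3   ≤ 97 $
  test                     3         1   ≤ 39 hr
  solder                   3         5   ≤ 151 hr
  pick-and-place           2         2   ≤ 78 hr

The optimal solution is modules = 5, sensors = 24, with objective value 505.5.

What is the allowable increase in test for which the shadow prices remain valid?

19.2

Binding constraints: components, test. The basis is B = [[5,3],[3,1]] with det -4.
Per unit increase in test, x* moves by d = (0.75, -1.25).
The basis stays optimal until sensors reaches 0; allowable increase = 19.2 hr.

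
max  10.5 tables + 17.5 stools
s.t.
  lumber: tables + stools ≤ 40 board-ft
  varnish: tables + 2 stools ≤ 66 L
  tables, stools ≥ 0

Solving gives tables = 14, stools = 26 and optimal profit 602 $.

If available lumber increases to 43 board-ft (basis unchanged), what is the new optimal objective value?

612.5

Both lumber and varnish are binding at x*.
The binding rows give the dual system: 1·y_lumber + 1·y_varnish = 10.5 and 1·y_lumber + 2·y_varnish = 17.5.
This yields shadow prices y_lumber = 3.5, y_varnish = 7.
Δz = y_lumber·Δb = 3.5 × (3) = 10.5, so new z* = 602 + 10.5 = 612.5.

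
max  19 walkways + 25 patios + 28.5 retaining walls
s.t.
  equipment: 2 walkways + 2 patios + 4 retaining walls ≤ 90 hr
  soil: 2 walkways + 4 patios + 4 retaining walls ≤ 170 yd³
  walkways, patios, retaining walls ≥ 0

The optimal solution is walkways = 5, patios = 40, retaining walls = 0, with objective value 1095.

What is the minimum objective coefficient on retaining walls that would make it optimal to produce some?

38

Both equipment and soil are binding at x*.
The binding rows give the dual system: 2·y_equipment + 2·y_soil = 19 and 2·y_equipment + 4·y_soil = 25.
Solving: y_equipment = 6.5, y_soil = 3.
retaining walls enters the basis when its profit ≥ yᵀa₃ = 6.5·4 + 3·4 = 38.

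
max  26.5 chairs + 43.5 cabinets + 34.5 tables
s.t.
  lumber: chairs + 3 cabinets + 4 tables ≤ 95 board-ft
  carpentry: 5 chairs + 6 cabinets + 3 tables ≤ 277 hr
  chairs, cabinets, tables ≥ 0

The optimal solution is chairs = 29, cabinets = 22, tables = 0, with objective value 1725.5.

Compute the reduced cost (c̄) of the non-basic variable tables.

-3.5

At the optimum: lumber uses 95 of 95 (binding); carpentry uses 277 of 277 (binding).
The binding rows give the dual system: 1·y_lumber + 5·y_carpentry = 26.5 and 3·y_lumber + 6·y_carpentry = 43.5.
→ y_lumber = 6.5 and y_carpentry = 4.
Reduced cost of tables: c₃ − yᵀa₃ = 34.5 − (6.5·4 + 4·3) = 34.5 − 38 = -3.5.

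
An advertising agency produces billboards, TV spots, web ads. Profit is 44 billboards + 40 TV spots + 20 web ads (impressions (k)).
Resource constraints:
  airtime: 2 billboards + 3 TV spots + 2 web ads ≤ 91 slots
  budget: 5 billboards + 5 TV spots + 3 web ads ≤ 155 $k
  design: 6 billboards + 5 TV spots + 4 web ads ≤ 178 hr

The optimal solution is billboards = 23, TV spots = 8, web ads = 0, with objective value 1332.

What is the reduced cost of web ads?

At the optimum: airtime uses 70 of 91 (slack = 21); budget uses 155 of 155 (binding); design uses 178 of 178 (binding).
By complementary slackness, y = 0 for the non-binding constraint.
From A_Bᵀ y = c: 5·y_budget + 6·y_design = 44; 5·y_budget + 5·y_design = 40.
Solving: y_budget = 4, y_design = 4.
Reduced cost of web ads: c₃ − yᵀa₃ = 20 − (4·3 + 4·4) = 20 − 28 = -8.

-8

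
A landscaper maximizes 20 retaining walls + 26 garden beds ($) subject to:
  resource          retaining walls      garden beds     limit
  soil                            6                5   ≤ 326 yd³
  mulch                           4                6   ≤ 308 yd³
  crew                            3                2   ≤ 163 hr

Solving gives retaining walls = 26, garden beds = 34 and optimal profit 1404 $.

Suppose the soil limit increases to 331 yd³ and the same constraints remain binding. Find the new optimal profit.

Binding: soil and mulch. Non-binding: crew (17 unused).
Since crew is not tight, its dual is 0.
From A_Bᵀ y = c: 6·y_soil + 4·y_mulch = 20; 5·y_soil + 6·y_mulch = 26.
This yields shadow prices y_soil = 1, y_mulch = 3.5.
Δz = y_soil·Δb = 1 × (5) = 5, so new z* = 1404 + 5 = 1409.

1409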